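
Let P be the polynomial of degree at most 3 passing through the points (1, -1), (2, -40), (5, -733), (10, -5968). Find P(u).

Write P(u) = au^3 + bu^2 + cu + d. Substituting each data point gives a linear system:
  a + b + c + d = -1
  8a + 4b + 2c + d = -40
  125a + 25b + 5c + d = -733
  1000a + 100b + 10c + d = -5968
Solving the system yields a = -6, b = 0, c = 3, d = 2.
So P(u) = -6u^3 + 3u + 2.
Check: P(10) = -5968. ✓

P(u) = -6u^3 + 3u + 2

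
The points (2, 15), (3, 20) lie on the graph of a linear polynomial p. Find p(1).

10

Using the Lagrange interpolation formula with nodes 2, 3:
  L_0(u) = (u - 3) / -1
  L_1(u) = (u - 2) / 1
Then p(u) = 15·L_0(u) + 20·L_1(u).
Expanding and collecting terms gives p(u) = 5u + 5.
Evaluating at u = 1: p(1) = 10.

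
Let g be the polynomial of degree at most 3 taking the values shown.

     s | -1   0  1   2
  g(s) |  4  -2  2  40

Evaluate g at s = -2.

-4

Using the Lagrange interpolation formula with nodes -1, 0, 1, 2:
  L_0(s) = s(s - 1)(s - 2) / -6
  L_1(s) = (s + 1)(s - 1)(s - 2) / 2
  L_2(s) = (s + 1)s(s - 2) / -2
  L_3(s) = (s + 1)s(s - 1) / 6
Then g(s) = 4·L_0(s) - 2·L_1(s) + 2·L_2(s) + 40·L_3(s).
Expanding and collecting terms gives g(s) = 4s^3 + 5s^2 - 5s - 2.
Evaluating at s = -2: g(-2) = -4.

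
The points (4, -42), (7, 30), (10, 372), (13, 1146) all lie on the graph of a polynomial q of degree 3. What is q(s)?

Write q(s) = as^3 + bs^2 + cs + d. Substituting each data point gives a linear system:
  64a + 16b + 4c + d = -42
  343a + 49b + 7c + d = 30
  1000a + 100b + 10c + d = 372
  2197a + 169b + 13c + d = 1146
Solving the system yields a = 1, b = -6, c = -3, d = 2.
So q(s) = s^3 - 6s^2 - 3s + 2.
Check: q(13) = 1146. ✓

q(s) = s^3 - 6s^2 - 3s + 2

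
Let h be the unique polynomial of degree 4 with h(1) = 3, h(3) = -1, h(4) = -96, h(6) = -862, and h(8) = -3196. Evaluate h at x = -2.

-6

Using the Lagrange interpolation formula with nodes 1, 3, 4, 6, 8:
  L_0(x) = (x - 3)(x - 4)(x - 6)(x - 8) / 210
  L_1(x) = (x - 1)(x - 4)(x - 6)(x - 8) / -30
  L_2(x) = (x - 1)(x - 3)(x - 6)(x - 8) / 24
  L_3(x) = (x - 1)(x - 3)(x - 4)(x - 8) / -60
  L_4(x) = (x - 1)(x - 3)(x - 4)(x - 6) / 280
Then h(x) = 3·L_0(x) - 1·L_1(x) - 96·L_2(x) - 862·L_3(x) - 3196·L_4(x).
Expanding and collecting terms gives h(x) = -x^4 + x^3 + 6x^2 + x - 4.
Evaluating at x = -2: h(-2) = -6.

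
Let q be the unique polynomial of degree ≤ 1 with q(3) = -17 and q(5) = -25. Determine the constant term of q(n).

-5

Write q(n) = an + b. Substituting each data point gives a linear system:
  3a + b = -17
  5a + b = -25
Solving the system yields a = -4, b = -5.
So q(n) = -4n - 5.
The constant term is -5.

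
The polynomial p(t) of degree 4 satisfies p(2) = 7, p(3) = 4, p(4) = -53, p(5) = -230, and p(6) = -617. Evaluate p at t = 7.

Forward differences of the values at t = 2, 3, 4, 5, 6:
  p  : 7  4  -53  -230  -617
  Δ  : -3  -57  -177  -387
  Δ^2: -54  -120  -210
  Δ^3: -66  -90
  Δ^4: -24
The fourth differences are constant, confirming degree 4.
Interpolating (Newton forward form) and evaluating at t = 7 gives p(7) = -1328.

-1328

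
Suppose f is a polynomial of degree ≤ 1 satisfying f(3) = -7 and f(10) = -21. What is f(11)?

-23

Using the Lagrange interpolation formula with nodes 3, 10:
  L_0(u) = (u - 10) / -7
  L_1(u) = (u - 3) / 7
Then f(u) = -7·L_0(u) - 21·L_1(u).
Expanding and collecting terms gives f(u) = -2u - 1.
Evaluating at u = 11: f(11) = -23.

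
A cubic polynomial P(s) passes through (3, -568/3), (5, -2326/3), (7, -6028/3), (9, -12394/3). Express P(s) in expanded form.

P(s) = -5s^3 - 6s^2 - 1/3

Using the Lagrange interpolation formula with nodes 3, 5, 7, 9:
  L_0(s) = (s - 5)(s - 7)(s - 9) / -48
  L_1(s) = (s - 3)(s - 7)(s - 9) / 16
  L_2(s) = (s - 3)(s - 5)(s - 9) / -16
  L_3(s) = (s - 3)(s - 5)(s - 7) / 48
Then P(s) = -568/3·L_0(s) - 2326/3·L_1(s) - 6028/3·L_2(s) - 12394/3·L_3(s).
Expanding and collecting terms gives P(s) = -5s^3 - 6s^2 - 1/3.
Check: P(3) = -568/3. ✓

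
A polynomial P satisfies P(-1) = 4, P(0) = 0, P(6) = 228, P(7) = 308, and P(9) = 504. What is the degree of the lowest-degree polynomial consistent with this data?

Divided differences on the nodes -1, 0, 6, 7, 9:
  order 0: 4  0  228  308  504
  order 1: -4  38  80  98
  order 2: 6  6  6
  order 3: 0  0
  order 4: 0
The order-2 divided differences are all 6 (nonzero) and every higher order vanishes, so the data lies on a polynomial of degree exactly 2.

2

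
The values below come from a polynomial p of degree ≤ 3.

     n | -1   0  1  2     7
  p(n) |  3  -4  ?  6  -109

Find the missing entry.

-1

The 4 known points determine the degree-3 polynomial uniquely.
Write p(n) = an^3 + bn^2 + cn + d. Substituting each data point gives a linear system:
  -a + b - c + d = 3
  d = -4
  8a + 4b + 2c + d = 6
  343a + 49b + 7c + d = -109
Solving the system yields a = -1, b = 5, c = -1, d = -4.
So p(n) = -n^3 + 5n^2 - n - 4.
Then p(1) = -1.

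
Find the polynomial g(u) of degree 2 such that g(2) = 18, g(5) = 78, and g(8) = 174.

g(u) = 2u^2 + 6u - 2

Write g(u) = au^2 + bu + c. Substituting each data point gives a linear system:
  4a + 2b + c = 18
  25a + 5b + c = 78
  64a + 8b + c = 174
Solving the system yields a = 2, b = 6, c = -2.
So g(u) = 2u² + 6u - 2.
Check: g(8) = 174. ✓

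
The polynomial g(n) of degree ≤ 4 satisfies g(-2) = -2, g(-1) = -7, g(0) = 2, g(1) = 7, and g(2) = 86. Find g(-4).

Using the Lagrange interpolation formula with nodes -2, -1, 0, 1, 2:
  L_0(n) = (n + 1)n(n - 1)(n - 2) / 24
  L_1(n) = (n + 2)n(n - 1)(n - 2) / -6
  L_2(n) = (n + 2)(n + 1)(n - 1)(n - 2) / 4
  L_3(n) = (n + 2)(n + 1)n(n - 2) / -6
  L_4(n) = (n + 2)(n + 1)n(n - 1) / 24
Then g(n) = -2·L_0(n) - 7·L_1(n) + 2·L_2(n) + 7·L_3(n) + 86·L_4(n).
Expanding and collecting terms gives g(n) = 4n^4 + 5n^3 - 6n^2 + 2n + 2.
Evaluating at n = -4: g(-4) = 602.

602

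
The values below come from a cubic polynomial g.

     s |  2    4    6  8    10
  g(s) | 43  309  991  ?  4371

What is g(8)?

The 4 known points determine the degree-3 polynomial uniquely.
Write g(s) = as^3 + bs^2 + cs + d. Substituting each data point gives a linear system:
  8a + 4b + 2c + d = 43
  64a + 16b + 4c + d = 309
  216a + 36b + 6c + d = 991
  1000a + 100b + 10c + d = 4371
Solving the system yields a = 4, b = 4, c = -3, d = 1.
So g(s) = 4s^3 + 4s^2 - 3s + 1.
Then g(8) = 2281.

2281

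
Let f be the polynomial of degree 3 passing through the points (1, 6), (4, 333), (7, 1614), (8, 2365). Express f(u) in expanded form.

f(u) = 4u^3 + 5u^2 - 3

Write f(u) = au^3 + bu^2 + cu + d. Substituting each data point gives a linear system:
  a + b + c + d = 6
  64a + 16b + 4c + d = 333
  343a + 49b + 7c + d = 1614
  512a + 64b + 8c + d = 2365
Solving the system yields a = 4, b = 5, c = 0, d = -3.
So f(u) = 4u^3 + 5u^2 - 3.
Check: f(7) = 1614. ✓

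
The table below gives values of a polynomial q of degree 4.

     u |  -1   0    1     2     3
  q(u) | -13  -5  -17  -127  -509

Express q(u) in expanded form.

Write q(u) = au^4 + bu^3 + cu^2 + du + e. Substituting each data point gives a linear system:
  a - b + c - d + e = -13
  e = -5
  a + b + c + d + e = -17
  16a + 8b + 4c + 2d + e = -127
  81a + 27b + 9c + 3d + e = -509
Solving the system yields a = -4, b = -5, c = -6, d = 3, e = -5.
So q(u) = -4u^4 - 5u^3 - 6u^2 + 3u - 5.
Check: q(3) = -509. ✓

q(u) = -4u^4 - 5u^3 - 6u^2 + 3u - 5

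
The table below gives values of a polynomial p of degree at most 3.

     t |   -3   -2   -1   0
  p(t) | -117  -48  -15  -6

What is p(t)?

Write p(t) = at^3 + bt^2 + ct + d. Substituting each data point gives a linear system:
  -27a + 9b - 3c + d = -117
  -8a + 4b - 2c + d = -48
  -a + b - c + d = -15
  d = -6
Solving the system yields a = 2, b = -6, c = 1, d = -6.
So p(t) = 2t^3 - 6t^2 + t - 6.
Check: p(0) = -6. ✓

p(t) = 2t^3 - 6t^2 + t - 6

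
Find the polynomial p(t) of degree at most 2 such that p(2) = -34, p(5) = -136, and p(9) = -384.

p(t) = -4t^2 - 6t - 6

Using the Lagrange interpolation formula with nodes 2, 5, 9:
  L_0(t) = (t - 5)(t - 9) / 21
  L_1(t) = (t - 2)(t - 9) / -12
  L_2(t) = (t - 2)(t - 5) / 28
Then p(t) = -34·L_0(t) - 136·L_1(t) - 384·L_2(t).
Expanding and collecting terms gives p(t) = -4t^2 - 6t - 6.
Check: p(5) = -136. ✓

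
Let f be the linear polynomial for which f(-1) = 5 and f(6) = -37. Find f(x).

f(x) = -6x - 1

Write f(x) = ax + b. Substituting each data point gives a linear system:
  -a + b = 5
  6a + b = -37
Solving the system yields a = -6, b = -1.
So f(x) = -6x - 1.
Check: f(6) = -37. ✓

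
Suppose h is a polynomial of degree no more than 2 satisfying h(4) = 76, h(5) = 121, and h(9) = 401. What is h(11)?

601

Write h(n) = an^2 + bn + c. Substituting each data point gives a linear system:
  16a + 4b + c = 76
  25a + 5b + c = 121
  81a + 9b + c = 401
Solving the system yields a = 5, b = 0, c = -4.
So h(n) = 5n^2 - 4.
Then h(11) = 601.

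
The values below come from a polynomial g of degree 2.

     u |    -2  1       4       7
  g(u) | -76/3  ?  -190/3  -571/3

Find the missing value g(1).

On equispaced nodes a degree-2 polynomial has vanishing third forward difference, so
  - g(-2) + 3·g(1) - 3·g(4) + g(7) = 0.
Substituting the known values and solving for g(1):
  3·g(1) = -25
  g(1) = -25/3.

-25/3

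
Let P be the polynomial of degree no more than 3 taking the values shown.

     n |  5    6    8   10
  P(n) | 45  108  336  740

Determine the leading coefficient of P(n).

Write P(n) = an^3 + bn^2 + cn + d. Substituting each data point gives a linear system:
  125a + 25b + 5c + d = 45
  216a + 36b + 6c + d = 108
  512a + 64b + 8c + d = 336
  1000a + 100b + 10c + d = 740
Solving the system yields a = 1, b = -2, c = -6, d = 0.
So P(n) = n^3 - 2n^2 - 6n.
The leading coefficient is 1.

1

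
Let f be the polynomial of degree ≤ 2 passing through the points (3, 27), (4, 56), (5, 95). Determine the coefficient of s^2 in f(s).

5

Write f(s) = as^2 + bs + c. Substituting each data point gives a linear system:
  9a + 3b + c = 27
  16a + 4b + c = 56
  25a + 5b + c = 95
Solving the system yields a = 5, b = -6, c = 0.
So f(s) = 5s² - 6s.
The leading coefficient is 5.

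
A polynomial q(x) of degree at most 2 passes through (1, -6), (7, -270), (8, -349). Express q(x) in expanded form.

Write q(x) = ax^2 + bx + c. Substituting each data point gives a linear system:
  a + b + c = -6
  49a + 7b + c = -270
  64a + 8b + c = -349
Solving the system yields a = -5, b = -4, c = 3.
So q(x) = -5x^2 - 4x + 3.
Check: q(1) = -6. ✓

q(x) = -5x^2 - 4x + 3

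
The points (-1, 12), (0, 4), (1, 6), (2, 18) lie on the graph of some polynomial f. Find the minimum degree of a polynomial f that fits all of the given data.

Forward differences of the values at t = -1, 0, 1, 2:
  f  : 12  4  6  18
  Δ  : -8  2  12
  Δ^2: 10  10
  Δ^3: 0
The second differences are constant (10) and nonzero, while all higher differences vanish, so the minimal degree is 2.

2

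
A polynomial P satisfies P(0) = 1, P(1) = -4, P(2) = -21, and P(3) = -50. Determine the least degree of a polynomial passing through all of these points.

2

Forward differences of the values at n = 0, 1, 2, 3:
  P  : 1  -4  -21  -50
  Δ  : -5  -17  -29
  Δ^2: -12  -12
  Δ^3: 0
The second differences are constant (-12) and nonzero, while all higher differences vanish, so the minimal degree is 2.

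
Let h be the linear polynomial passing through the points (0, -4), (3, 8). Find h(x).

h(x) = 4x - 4

Write h(x) = ax + b. Substituting each data point gives a linear system:
  b = -4
  3a + b = 8
Solving the system yields a = 4, b = -4.
So h(x) = 4x - 4.
Check: h(0) = -4. ✓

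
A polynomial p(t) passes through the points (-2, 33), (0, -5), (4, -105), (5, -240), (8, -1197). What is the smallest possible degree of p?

3

Divided differences on the nodes -2, 0, 4, 5, 8:
  order 0: 33  -5  -105  -240  -1197
  order 1: -19  -25  -135  -319
  order 2: -1  -22  -46
  order 3: -3  -3
  order 4: 0
The order-3 divided differences are all -3 (nonzero) and every higher order vanishes, so the data lies on a polynomial of degree exactly 3.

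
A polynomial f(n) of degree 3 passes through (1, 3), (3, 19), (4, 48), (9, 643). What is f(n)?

Write f(n) = an^3 + bn^2 + cn + d. Substituting each data point gives a linear system:
  a + b + c + d = 3
  27a + 9b + 3c + d = 19
  64a + 16b + 4c + d = 48
  729a + 81b + 9c + d = 643
Solving the system yields a = 1, b = -1, c = -1, d = 4.
So f(n) = n^3 - n^2 - n + 4.
Check: f(3) = 19. ✓

f(n) = n^3 - n^2 - n + 4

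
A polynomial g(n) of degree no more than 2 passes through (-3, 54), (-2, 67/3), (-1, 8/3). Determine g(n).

g(n) = 6n^2 - (5/3)n - 5

Write g(n) = an^2 + bn + c. Substituting each data point gives a linear system:
  9a - 3b + c = 54
  4a - 2b + c = 67/3
  a - b + c = 8/3
Solving the system yields a = 6, b = -5/3, c = -5.
So g(n) = 6n^2 - (5/3)n - 5.
Check: g(-2) = 67/3. ✓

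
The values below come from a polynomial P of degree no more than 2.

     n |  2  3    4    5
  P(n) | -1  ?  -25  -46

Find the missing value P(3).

-10

On equispaced nodes a degree-2 polynomial has vanishing third forward difference, so
  - P(2) + 3·P(3) - 3·P(4) + P(5) = 0.
Substituting the known values and solving for P(3):
  3·P(3) = -30
  P(3) = -10.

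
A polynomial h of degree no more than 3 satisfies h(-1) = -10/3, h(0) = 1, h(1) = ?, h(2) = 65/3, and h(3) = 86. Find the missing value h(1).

4/3

On equispaced nodes a degree-3 polynomial has vanishing fourth forward difference, so
  h(-1) - 4·h(0) + 6·h(1) - 4·h(2) + h(3) = 0.
Substituting the known values and solving for h(1):
  6·h(1) = 8
  h(1) = 4/3.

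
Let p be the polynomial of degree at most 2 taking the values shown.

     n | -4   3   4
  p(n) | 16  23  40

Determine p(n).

p(n) = 2n^2 + 3n - 4

Write p(n) = an^2 + bn + c. Substituting each data point gives a linear system:
  16a - 4b + c = 16
  9a + 3b + c = 23
  16a + 4b + c = 40
Solving the system yields a = 2, b = 3, c = -4.
So p(n) = 2n^2 + 3n - 4.
Check: p(3) = 23. ✓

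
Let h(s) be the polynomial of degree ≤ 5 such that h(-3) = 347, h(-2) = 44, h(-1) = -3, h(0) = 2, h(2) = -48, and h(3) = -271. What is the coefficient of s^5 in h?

-1

Write h(s) = as^5 + bs^4 + cs^3 + ds^2 + es + k. Substituting each data point gives a linear system:
  -243a + 81b - 27c + 9d - 3e + k = 347
  -32a + 16b - 8c + 4d - 2e + k = 44
  -a + b - c + d - e + k = -3
  k = 2
  32a + 16b + 8c + 4d + 2e + k = -48
  243a + 81b + 27c + 9d + 3e + k = -271
Solving the system yields a = -1, b = 1, c = -3, d = -5, e = 5, k = 2.
So h(s) = -s^5 + s^4 - 3s^3 - 5s^2 + 5s + 2.
The leading coefficient is -1.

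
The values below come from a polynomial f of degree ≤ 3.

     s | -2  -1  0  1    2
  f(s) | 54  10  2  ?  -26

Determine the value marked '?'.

The 4 known points determine the degree-3 polynomial uniquely.
Write f(s) = as^3 + bs^2 + cs + d. Substituting each data point gives a linear system:
  -8a + 4b - 2c + d = 54
  -a + b - c + d = 10
  d = 2
  8a + 4b + 2c + d = -26
Solving the system yields a = -5, b = 3, c = 0, d = 2.
So f(s) = -5s^3 + 3s^2 + 2.
Then f(1) = 0.

0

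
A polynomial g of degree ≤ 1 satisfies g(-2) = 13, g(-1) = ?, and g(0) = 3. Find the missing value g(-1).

On equispaced nodes a degree-1 polynomial has vanishing second forward difference, so
  g(-2) - 2·g(-1) + g(0) = 0.
Substituting the known values and solving for g(-1):
  -2·g(-1) = -16
  g(-1) = 8.

8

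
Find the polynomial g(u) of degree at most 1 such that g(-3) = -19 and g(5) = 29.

g(u) = 6u - 1

Write g(u) = au + b. Substituting each data point gives a linear system:
  -3a + b = -19
  5a + b = 29
Solving the system yields a = 6, b = -1.
So g(u) = 6u - 1.
Check: g(5) = 29. ✓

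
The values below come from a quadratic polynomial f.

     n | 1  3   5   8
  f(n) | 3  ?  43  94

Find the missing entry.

19

The 3 known points determine the degree-2 polynomial uniquely.
Write f(n) = an^2 + bn + c. Substituting each data point gives a linear system:
  a + b + c = 3
  25a + 5b + c = 43
  64a + 8b + c = 94
Solving the system yields a = 1, b = 4, c = -2.
So f(n) = n^2 + 4n - 2.
Then f(3) = 19.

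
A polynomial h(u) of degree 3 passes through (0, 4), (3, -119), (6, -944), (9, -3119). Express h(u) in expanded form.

Write h(u) = au^3 + bu^2 + cu + d. Substituting each data point gives a linear system:
  d = 4
  27a + 9b + 3c + d = -119
  216a + 36b + 6c + d = -944
  729a + 81b + 9c + d = -3119
Solving the system yields a = -4, b = -3, c = 4, d = 4.
So h(u) = -4u³ - 3u² + 4u + 4.
Check: h(6) = -944. ✓

h(u) = -4u^3 - 3u^2 + 4u + 4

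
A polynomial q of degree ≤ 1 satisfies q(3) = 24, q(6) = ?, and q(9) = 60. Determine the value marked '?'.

42

The 2 known points determine the degree-1 polynomial uniquely.
Write q(x) = ax + b. Substituting each data point gives a linear system:
  3a + b = 24
  9a + b = 60
Solving the system yields a = 6, b = 6.
So q(x) = 6x + 6.
Then q(6) = 42.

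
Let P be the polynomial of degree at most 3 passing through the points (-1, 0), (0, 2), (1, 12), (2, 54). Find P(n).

P(n) = 4n^3 + 4n^2 + 2n + 2

Write P(n) = an^3 + bn^2 + cn + d. Substituting each data point gives a linear system:
  -a + b - c + d = 0
  d = 2
  a + b + c + d = 12
  8a + 4b + 2c + d = 54
Solving the system yields a = 4, b = 4, c = 2, d = 2.
So P(n) = 4n³ + 4n² + 2n + 2.
Check: P(1) = 12. ✓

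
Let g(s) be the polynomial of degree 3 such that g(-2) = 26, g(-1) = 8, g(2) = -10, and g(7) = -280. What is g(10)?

Write g(s) = as^3 + bs^2 + cs + d. Substituting each data point gives a linear system:
  -8a + 4b - 2c + d = 26
  -a + b - c + d = 8
  8a + 4b + 2c + d = -10
  343a + 49b + 7c + d = -280
Solving the system yields a = -1, b = 2, c = -5, d = 0.
So g(s) = -s^3 + 2s^2 - 5s.
Then g(10) = -850.

-850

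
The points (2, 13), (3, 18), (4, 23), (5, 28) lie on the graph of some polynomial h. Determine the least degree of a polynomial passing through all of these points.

1

Forward differences of the values at t = 2, 3, 4, 5:
  h  : 13  18  23  28
  Δ  : 5  5  5
  Δ^2: 0  0
  Δ^3: 0
The first differences are constant (5) and nonzero, while all higher differences vanish, so the minimal degree is 1.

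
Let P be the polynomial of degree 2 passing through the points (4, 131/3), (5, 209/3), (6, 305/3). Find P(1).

5/3

Forward differences of the values at x = 4, 5, 6:
  P  : 131/3  209/3  305/3
  Δ  : 26  32
  Δ^2: 6
The second differences are constant, confirming degree 2.
Interpolating (Newton forward form) and evaluating at x = 1 gives P(1) = 5/3.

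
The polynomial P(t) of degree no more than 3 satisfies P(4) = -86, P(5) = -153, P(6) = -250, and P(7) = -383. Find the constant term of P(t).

2

Write P(t) = at^3 + bt^2 + ct + d. Substituting each data point gives a linear system:
  64a + 16b + 4c + d = -86
  125a + 25b + 5c + d = -153
  216a + 36b + 6c + d = -250
  343a + 49b + 7c + d = -383
Solving the system yields a = -1, b = 0, c = -6, d = 2.
So P(t) = -t^3 - 6t + 2.
The constant term is 2.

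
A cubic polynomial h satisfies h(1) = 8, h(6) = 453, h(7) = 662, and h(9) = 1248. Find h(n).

h(n) = n^3 + 6n^2 + 4n - 3

Write h(n) = an^3 + bn^2 + cn + d. Substituting each data point gives a linear system:
  a + b + c + d = 8
  216a + 36b + 6c + d = 453
  343a + 49b + 7c + d = 662
  729a + 81b + 9c + d = 1248
Solving the system yields a = 1, b = 6, c = 4, d = -3.
So h(n) = n^3 + 6n^2 + 4n - 3.
Check: h(6) = 453. ✓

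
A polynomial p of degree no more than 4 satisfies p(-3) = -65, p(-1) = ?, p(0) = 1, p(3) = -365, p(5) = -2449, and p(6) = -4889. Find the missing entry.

The 5 known points determine the degree-4 polynomial uniquely.
Write p(x) = ax^4 + bx^3 + cx^2 + dx + e. Substituting each data point gives a linear system:
  81a - 27b + 9c - 3d + e = -65
  e = 1
  81a + 27b + 9c + 3d + e = -365
  625a + 125b + 25c + 5d + e = -2449
  1296a + 216b + 36c + 6d + e = -4889
Solving the system yields a = -3, b = -5, c = 3, d = -5, e = 1.
So p(x) = -3x^4 - 5x^3 + 3x^2 - 5x + 1.
Then p(-1) = 11.

11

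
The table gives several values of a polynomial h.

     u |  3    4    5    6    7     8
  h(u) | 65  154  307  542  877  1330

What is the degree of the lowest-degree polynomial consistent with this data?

Forward differences of the values at u = 3, 4, 5, 6, 7, 8:
  h  : 65  154  307  542  877  1330
  Δ  : 89  153  235  335  453
  Δ^2: 64  82  100  118
  Δ^3: 18  18  18
  Δ^4: 0  0
  Δ^5: 0
The third differences are constant (18) and nonzero, while all higher differences vanish, so the minimal degree is 3.

3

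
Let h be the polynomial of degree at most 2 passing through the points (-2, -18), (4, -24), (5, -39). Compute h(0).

Write h(u) = au^2 + bu + c. Substituting each data point gives a linear system:
  4a - 2b + c = -18
  16a + 4b + c = -24
  25a + 5b + c = -39
Solving the system yields a = -2, b = 3, c = -4.
So h(u) = -2u^2 + 3u - 4.
Then h(0) = -4.

-4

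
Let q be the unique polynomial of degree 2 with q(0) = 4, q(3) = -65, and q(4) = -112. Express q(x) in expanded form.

q(x) = -6x^2 - 5x + 4

Using the Lagrange interpolation formula with nodes 0, 3, 4:
  L_0(x) = (x - 3)(x - 4) / 12
  L_1(x) = x(x - 4) / -3
  L_2(x) = x(x - 3) / 4
Then q(x) = 4·L_0(x) - 65·L_1(x) - 112·L_2(x).
Expanding and collecting terms gives q(x) = -6x^2 - 5x + 4.
Check: q(3) = -65. ✓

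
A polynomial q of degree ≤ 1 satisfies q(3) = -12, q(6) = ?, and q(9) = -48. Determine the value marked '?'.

The 2 known points determine the degree-1 polynomial uniquely.
Write q(s) = as + b. Substituting each data point gives a linear system:
  3a + b = -12
  9a + b = -48
Solving the system yields a = -6, b = 6.
So q(s) = -6s + 6.
Then q(6) = -30.

-30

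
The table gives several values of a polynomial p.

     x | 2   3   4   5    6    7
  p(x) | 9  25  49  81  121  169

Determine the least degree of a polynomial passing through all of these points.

2

Forward differences of the values at x = 2, 3, 4, 5, 6, 7:
  p  : 9  25  49  81  121  169
  Δ  : 16  24  32  40  48
  Δ^2: 8  8  8  8
  Δ^3: 0  0  0
  Δ^4: 0  0
  Δ^5: 0
The second differences are constant (8) and nonzero, while all higher differences vanish, so the minimal degree is 2.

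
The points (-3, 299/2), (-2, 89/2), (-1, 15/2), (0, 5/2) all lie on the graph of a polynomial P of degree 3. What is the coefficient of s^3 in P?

Write P(s) = as^3 + bs^2 + cs + d. Substituting each data point gives a linear system:
  -27a + 9b - 3c + d = 299/2
  -8a + 4b - 2c + d = 89/2
  -a + b - c + d = 15/2
  d = 5/2
Solving the system yields a = -6, b = -2, c = -1, d = 5/2.
So P(s) = -6s^3 - 2s^2 - s + 5/2.
The leading coefficient is -6.

-6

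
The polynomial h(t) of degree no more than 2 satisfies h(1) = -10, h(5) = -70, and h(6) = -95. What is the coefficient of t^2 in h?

Write h(t) = at^2 + bt + c. Substituting each data point gives a linear system:
  a + b + c = -10
  25a + 5b + c = -70
  36a + 6b + c = -95
Solving the system yields a = -2, b = -3, c = -5.
So h(t) = -2t² - 3t - 5.
The leading coefficient is -2.

-2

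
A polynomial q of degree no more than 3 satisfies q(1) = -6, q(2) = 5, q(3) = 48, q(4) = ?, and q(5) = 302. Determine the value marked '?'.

On equispaced nodes a degree-3 polynomial has vanishing fourth forward difference, so
  q(1) - 4·q(2) + 6·q(3) - 4·q(4) + q(5) = 0.
Substituting the known values and solving for q(4):
  -4·q(4) = -564
  q(4) = 141.

141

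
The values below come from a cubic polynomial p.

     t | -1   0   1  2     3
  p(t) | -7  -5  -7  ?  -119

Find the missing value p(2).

-37

The 4 known points determine the degree-3 polynomial uniquely.
Write p(t) = at^3 + bt^2 + ct + d. Substituting each data point gives a linear system:
  -a + b - c + d = -7
  d = -5
  a + b + c + d = -7
  27a + 9b + 3c + d = -119
Solving the system yields a = -4, b = -2, c = 4, d = -5.
So p(t) = -4t^3 - 2t^2 + 4t - 5.
Then p(2) = -37.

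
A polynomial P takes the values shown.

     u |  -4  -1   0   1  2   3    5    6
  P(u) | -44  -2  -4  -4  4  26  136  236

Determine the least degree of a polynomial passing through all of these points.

Divided differences on the nodes -4, -1, 0, 1, 2, 3, 5, 6:
  order 0: -44  -2  -4  -4  4  26  136  236
  order 1: 14  -2  0  8  22  55  100
  order 2: -4  1  4  7  11  15
  order 3: 1  1  1  1  1
  order 4: 0  0  0  0
  order 5: 0  0  0
  order 6: 0  0
  order 7: 0
The order-3 divided differences are all 1 (nonzero) and every higher order vanishes, so the data lies on a polynomial of degree exactly 3.

3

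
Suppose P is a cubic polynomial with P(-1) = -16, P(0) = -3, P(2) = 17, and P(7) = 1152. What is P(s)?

P(s) = 4s^3 - 5s^2 + 4s - 3

Write P(s) = as^3 + bs^2 + cs + d. Substituting each data point gives a linear system:
  -a + b - c + d = -16
  d = -3
  8a + 4b + 2c + d = 17
  343a + 49b + 7c + d = 1152
Solving the system yields a = 4, b = -5, c = 4, d = -3.
So P(s) = 4s^3 - 5s^2 + 4s - 3.
Check: P(7) = 1152. ✓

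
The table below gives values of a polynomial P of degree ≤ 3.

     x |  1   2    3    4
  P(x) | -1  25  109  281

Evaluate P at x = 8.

Write P(x) = ax^3 + bx^2 + cx + d. Substituting each data point gives a linear system:
  a + b + c + d = -1
  8a + 4b + 2c + d = 25
  27a + 9b + 3c + d = 109
  64a + 16b + 4c + d = 281
Solving the system yields a = 5, b = -1, c = -6, d = 1.
So P(x) = 5x^3 - x^2 - 6x + 1.
Then P(8) = 2449.

2449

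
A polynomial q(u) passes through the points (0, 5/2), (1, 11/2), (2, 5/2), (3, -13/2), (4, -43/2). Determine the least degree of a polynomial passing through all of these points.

2

Forward differences of the values at u = 0, 1, 2, 3, 4:
  q  : 5/2  11/2  5/2  -13/2  -43/2
  Δ  : 3  -3  -9  -15
  Δ^2: -6  -6  -6
  Δ^3: 0  0
  Δ^4: 0
The second differences are constant (-6) and nonzero, while all higher differences vanish, so the minimal degree is 2.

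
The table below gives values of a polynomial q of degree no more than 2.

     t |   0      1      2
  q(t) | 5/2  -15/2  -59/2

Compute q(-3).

Write q(t) = at^2 + bt + c. Substituting each data point gives a linear system:
  c = 5/2
  a + b + c = -15/2
  4a + 2b + c = -59/2
Solving the system yields a = -6, b = -4, c = 5/2.
So q(t) = -6t^2 - 4t + 5/2.
Then q(-3) = -79/2.

-79/2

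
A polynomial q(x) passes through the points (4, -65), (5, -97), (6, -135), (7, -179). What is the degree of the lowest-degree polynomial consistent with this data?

2

Forward differences of the values at x = 4, 5, 6, 7:
  q  : -65  -97  -135  -179
  Δ  : -32  -38  -44
  Δ^2: -6  -6
  Δ^3: 0
The second differences are constant (-6) and nonzero, while all higher differences vanish, so the minimal degree is 2.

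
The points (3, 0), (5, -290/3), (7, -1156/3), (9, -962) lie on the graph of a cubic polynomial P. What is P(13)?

-10090/3

Using the Lagrange interpolation formula with nodes 3, 5, 7, 9:
  L_0(x) = (x - 5)(x - 7)(x - 9) / -48
  L_1(x) = (x - 3)(x - 7)(x - 9) / 16
  L_2(x) = (x - 3)(x - 5)(x - 9) / -16
  L_3(x) = (x - 3)(x - 5)(x - 7) / 48
Then P(x) = 0·L_0(x) - 290/3·L_1(x) - 1156/3·L_2(x) - 962·L_3(x).
Expanding and collecting terms gives P(x) = -2x³ + 6x² + (5/3)x - 5.
Evaluating at x = 13: P(13) = -10090/3.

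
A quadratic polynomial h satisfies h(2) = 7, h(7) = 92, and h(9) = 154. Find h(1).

2

Write h(t) = at^2 + bt + c. Substituting each data point gives a linear system:
  4a + 2b + c = 7
  49a + 7b + c = 92
  81a + 9b + c = 154
Solving the system yields a = 2, b = -1, c = 1.
So h(t) = 2t^2 - t + 1.
Then h(1) = 2.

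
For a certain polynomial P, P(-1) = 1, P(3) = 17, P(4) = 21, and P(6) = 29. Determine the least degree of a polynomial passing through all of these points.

1

Divided differences on the nodes -1, 3, 4, 6:
  order 0: 1  17  21  29
  order 1: 4  4  4
  order 2: 0  0
  order 3: 0
The order-1 divided differences are all 4 (nonzero) and every higher order vanishes, so the data lies on a polynomial of degree exactly 1.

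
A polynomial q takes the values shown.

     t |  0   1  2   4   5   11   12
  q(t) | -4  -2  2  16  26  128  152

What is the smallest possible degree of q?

Divided differences on the nodes 0, 1, 2, 4, 5, 11, 12:
  order 0: -4  -2  2  16  26  128  152
  order 1: 2  4  7  10  17  24
  order 2: 1  1  1  1  1
  order 3: 0  0  0  0
  order 4: 0  0  0
  order 5: 0  0
  order 6: 0
The order-2 divided differences are all 1 (nonzero) and every higher order vanishes, so the data lies on a polynomial of degree exactly 2.

2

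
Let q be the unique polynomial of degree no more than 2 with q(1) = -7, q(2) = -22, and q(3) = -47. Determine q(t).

q(t) = -5t^2 - 2

Using the Lagrange interpolation formula with nodes 1, 2, 3:
  L_0(t) = (t - 2)(t - 3) / 2
  L_1(t) = (t - 1)(t - 3) / -1
  L_2(t) = (t - 1)(t - 2) / 2
Then q(t) = -7·L_0(t) - 22·L_1(t) - 47·L_2(t).
Expanding and collecting terms gives q(t) = -5t^2 - 2.
Check: q(2) = -22. ✓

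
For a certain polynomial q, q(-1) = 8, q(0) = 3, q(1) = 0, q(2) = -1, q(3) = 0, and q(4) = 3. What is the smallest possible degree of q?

Forward differences of the values at s = -1, 0, 1, 2, 3, 4:
  q  : 8  3  0  -1  0  3
  Δ  : -5  -3  -1  1  3
  Δ^2: 2  2  2  2
  Δ^3: 0  0  0
  Δ^4: 0  0
  Δ^5: 0
The second differences are constant (2) and nonzero, while all higher differences vanish, so the minimal degree is 2.

2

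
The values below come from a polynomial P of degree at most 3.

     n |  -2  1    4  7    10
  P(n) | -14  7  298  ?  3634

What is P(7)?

1345

On equispaced nodes a degree-3 polynomial has vanishing fourth forward difference, so
  P(-2) - 4·P(1) + 6·P(4) - 4·P(7) + P(10) = 0.
Substituting the known values and solving for P(7):
  -4·P(7) = -5380
  P(7) = 1345.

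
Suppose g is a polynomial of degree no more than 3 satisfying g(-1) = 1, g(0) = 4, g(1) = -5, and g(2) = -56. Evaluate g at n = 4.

Using the Lagrange interpolation formula with nodes -1, 0, 1, 2:
  L_0(n) = n(n - 1)(n - 2) / -6
  L_1(n) = (n + 1)(n - 1)(n - 2) / 2
  L_2(n) = (n + 1)n(n - 2) / -2
  L_3(n) = (n + 1)n(n - 1) / 6
Then g(n) = 1·L_0(n) + 4·L_1(n) - 5·L_2(n) - 56·L_3(n).
Expanding and collecting terms gives g(n) = -5n^3 - 6n^2 + 2n + 4.
Evaluating at n = 4: g(4) = -404.

-404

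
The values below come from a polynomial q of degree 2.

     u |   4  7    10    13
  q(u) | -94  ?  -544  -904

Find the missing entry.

-274

On equispaced nodes a degree-2 polynomial has vanishing third forward difference, so
  - q(4) + 3·q(7) - 3·q(10) + q(13) = 0.
Substituting the known values and solving for q(7):
  3·q(7) = -822
  q(7) = -274.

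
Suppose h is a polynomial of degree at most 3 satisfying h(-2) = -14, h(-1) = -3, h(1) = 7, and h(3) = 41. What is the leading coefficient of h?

1

Write h(s) = as^3 + bs^2 + cs + d. Substituting each data point gives a linear system:
  -8a + 4b - 2c + d = -14
  -a + b - c + d = -3
  a + b + c + d = 7
  27a + 9b + 3c + d = 41
Solving the system yields a = 1, b = 0, c = 4, d = 2.
So h(s) = s^3 + 4s + 2.
The leading coefficient is 1.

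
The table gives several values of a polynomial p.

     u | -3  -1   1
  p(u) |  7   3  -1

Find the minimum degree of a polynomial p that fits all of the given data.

Forward differences of the values at u = -3, -1, 1:
  p  : 7  3  -1
  Δ  : -4  -4
  Δ^2: 0
The first differences are constant (-4) and nonzero, while all higher differences vanish, so the minimal degree is 1.

1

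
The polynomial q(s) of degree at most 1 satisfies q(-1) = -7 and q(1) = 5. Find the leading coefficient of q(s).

6

Write q(s) = as + b. Substituting each data point gives a linear system:
  -a + b = -7
  a + b = 5
Solving the system yields a = 6, b = -1.
So q(s) = 6s - 1.
The leading coefficient is 6.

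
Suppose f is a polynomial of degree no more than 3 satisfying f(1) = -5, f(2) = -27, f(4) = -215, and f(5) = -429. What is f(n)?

Write f(n) = an^3 + bn^2 + cn + d. Substituting each data point gives a linear system:
  a + b + c + d = -5
  8a + 4b + 2c + d = -27
  64a + 16b + 4c + d = -215
  125a + 25b + 5c + d = -429
Solving the system yields a = -4, b = 4, c = -6, d = 1.
So f(n) = -4n^3 + 4n^2 - 6n + 1.
Check: f(1) = -5. ✓

f(n) = -4n^3 + 4n^2 - 6n + 1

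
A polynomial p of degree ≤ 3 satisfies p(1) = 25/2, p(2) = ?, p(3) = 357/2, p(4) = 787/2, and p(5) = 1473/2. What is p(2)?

The 4 known points determine the degree-3 polynomial uniquely.
Write p(s) = as^3 + bs^2 + cs + d. Substituting each data point gives a linear system:
  a + b + c + d = 25/2
  27a + 9b + 3c + d = 357/2
  64a + 16b + 4c + d = 787/2
  125a + 25b + 5c + d = 1473/2
Solving the system yields a = 5, b = 4, c = 2, d = 3/2.
So p(s) = 5s^3 + 4s^2 + 2s + 3/2.
Then p(2) = 123/2.

123/2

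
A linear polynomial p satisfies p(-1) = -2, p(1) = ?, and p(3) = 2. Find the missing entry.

0

The 2 known points determine the degree-1 polynomial uniquely.
Write p(t) = at + b. Substituting each data point gives a linear system:
  -a + b = -2
  3a + b = 2
Solving the system yields a = 1, b = -1.
So p(t) = t - 1.
Then p(1) = 0.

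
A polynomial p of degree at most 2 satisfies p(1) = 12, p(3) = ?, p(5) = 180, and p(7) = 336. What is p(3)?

On equispaced nodes a degree-2 polynomial has vanishing third forward difference, so
  - p(1) + 3·p(3) - 3·p(5) + p(7) = 0.
Substituting the known values and solving for p(3):
  3·p(3) = 216
  p(3) = 72.

72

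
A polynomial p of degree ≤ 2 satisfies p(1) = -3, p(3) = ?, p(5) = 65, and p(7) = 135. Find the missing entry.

19

The 3 known points determine the degree-2 polynomial uniquely.
Write p(x) = ax^2 + bx + c. Substituting each data point gives a linear system:
  a + b + c = -3
  25a + 5b + c = 65
  49a + 7b + c = 135
Solving the system yields a = 3, b = -1, c = -5.
So p(x) = 3x^2 - x - 5.
Then p(3) = 19.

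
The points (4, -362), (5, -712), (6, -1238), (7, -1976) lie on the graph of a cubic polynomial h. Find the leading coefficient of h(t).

-6

Write h(t) = at^3 + bt^2 + ct + d. Substituting each data point gives a linear system:
  64a + 16b + 4c + d = -362
  125a + 25b + 5c + d = -712
  216a + 36b + 6c + d = -1238
  343a + 49b + 7c + d = -1976
Solving the system yields a = -6, b = 2, c = -2, d = -2.
So h(t) = -6t^3 + 2t^2 - 2t - 2.
The leading coefficient is -6.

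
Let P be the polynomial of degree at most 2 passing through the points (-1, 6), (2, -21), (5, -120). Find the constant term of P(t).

Write P(t) = at^2 + bt + c. Substituting each data point gives a linear system:
  a - b + c = 6
  4a + 2b + c = -21
  25a + 5b + c = -120
Solving the system yields a = -4, b = -5, c = 5.
So P(t) = -4t² - 5t + 5.
The constant term is 5.

5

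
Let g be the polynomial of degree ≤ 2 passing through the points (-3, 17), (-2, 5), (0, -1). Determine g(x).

g(x) = 3x^2 + 3x - 1

Write g(x) = ax^2 + bx + c. Substituting each data point gives a linear system:
  9a - 3b + c = 17
  4a - 2b + c = 5
  c = -1
Solving the system yields a = 3, b = 3, c = -1.
So g(x) = 3x^2 + 3x - 1.
Check: g(-2) = 5. ✓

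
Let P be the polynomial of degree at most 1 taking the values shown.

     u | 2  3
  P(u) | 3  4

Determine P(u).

P(u) = u + 1

Write P(u) = au + b. Substituting each data point gives a linear system:
  2a + b = 3
  3a + b = 4
Solving the system yields a = 1, b = 1.
So P(u) = u + 1.
Check: P(3) = 4. ✓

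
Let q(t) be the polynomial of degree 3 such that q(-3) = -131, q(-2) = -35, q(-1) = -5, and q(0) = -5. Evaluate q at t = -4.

Write q(t) = at^3 + bt^2 + ct + d. Substituting each data point gives a linear system:
  -27a + 9b - 3c + d = -131
  -8a + 4b - 2c + d = -35
  -a + b - c + d = -5
  d = -5
Solving the system yields a = 6, b = 3, c = -3, d = -5.
So q(t) = 6t^3 + 3t^2 - 3t - 5.
Then q(-4) = -329.

-329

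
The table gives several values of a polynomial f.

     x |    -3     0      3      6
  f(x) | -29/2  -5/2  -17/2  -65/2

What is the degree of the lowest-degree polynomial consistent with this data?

Forward differences of the values at x = -3, 0, 3, 6:
  f  : -29/2  -5/2  -17/2  -65/2
  Δ  : 12  -6  -24
  Δ^2: -18  -18
  Δ^3: 0
The second differences are constant (-18) and nonzero, while all higher differences vanish, so the minimal degree is 2.

2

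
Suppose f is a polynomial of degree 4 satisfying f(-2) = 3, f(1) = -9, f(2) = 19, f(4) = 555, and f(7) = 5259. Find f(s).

f(s) = 2s^4 + 2s^3 - 4s^2 - 4s - 5

Write f(s) = as^4 + bs^3 + cs^2 + ds + e. Substituting each data point gives a linear system:
  16a - 8b + 4c - 2d + e = 3
  a + b + c + d + e = -9
  16a + 8b + 4c + 2d + e = 19
  256a + 64b + 16c + 4d + e = 555
  2401a + 343b + 49c + 7d + e = 5259
Solving the system yields a = 2, b = 2, c = -4, d = -4, e = -5.
So f(s) = 2s⁴ + 2s³ - 4s² - 4s - 5.
Check: f(1) = -9. ✓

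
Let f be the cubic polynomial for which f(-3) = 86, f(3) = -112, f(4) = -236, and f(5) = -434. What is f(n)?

f(n) = -3n^3 - n^2 - 6n - 4

Write f(n) = an^3 + bn^2 + cn + d. Substituting each data point gives a linear system:
  -27a + 9b - 3c + d = 86
  27a + 9b + 3c + d = -112
  64a + 16b + 4c + d = -236
  125a + 25b + 5c + d = -434
Solving the system yields a = -3, b = -1, c = -6, d = -4.
So f(n) = -3n³ - n² - 6n - 4.
Check: f(5) = -434. ✓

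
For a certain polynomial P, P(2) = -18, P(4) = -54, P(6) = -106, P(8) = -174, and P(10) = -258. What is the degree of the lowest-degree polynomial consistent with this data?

Forward differences of the values at t = 2, 4, 6, 8, 10:
  P  : -18  -54  -106  -174  -258
  Δ  : -36  -52  -68  -84
  Δ^2: -16  -16  -16
  Δ^3: 0  0
  Δ^4: 0
The second differences are constant (-16) and nonzero, while all higher differences vanish, so the minimal degree is 2.

2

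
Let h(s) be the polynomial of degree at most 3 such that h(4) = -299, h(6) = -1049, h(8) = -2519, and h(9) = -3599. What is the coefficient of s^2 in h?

0

Write h(s) = as^3 + bs^2 + cs + d. Substituting each data point gives a linear system:
  64a + 16b + 4c + d = -299
  216a + 36b + 6c + d = -1049
  512a + 64b + 8c + d = -2519
  729a + 81b + 9c + d = -3599
Solving the system yields a = -5, b = 0, c = 5, d = 1.
So h(s) = -5s^3 + 5s + 1.
The coefficient of s^2 is 0.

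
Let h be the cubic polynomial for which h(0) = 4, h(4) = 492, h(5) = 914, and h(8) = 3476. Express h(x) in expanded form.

h(x) = 6x^3 + 6x^2 + 2x + 4

Write h(x) = ax^3 + bx^2 + cx + d. Substituting each data point gives a linear system:
  d = 4
  64a + 16b + 4c + d = 492
  125a + 25b + 5c + d = 914
  512a + 64b + 8c + d = 3476
Solving the system yields a = 6, b = 6, c = 2, d = 4.
So h(x) = 6x^3 + 6x^2 + 2x + 4.
Check: h(0) = 4. ✓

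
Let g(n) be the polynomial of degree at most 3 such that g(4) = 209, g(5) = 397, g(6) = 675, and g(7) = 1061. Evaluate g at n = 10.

Write g(n) = an^3 + bn^2 + cn + d. Substituting each data point gives a linear system:
  64a + 16b + 4c + d = 209
  125a + 25b + 5c + d = 397
  216a + 36b + 6c + d = 675
  343a + 49b + 7c + d = 1061
Solving the system yields a = 3, b = 0, c = 5, d = -3.
So g(n) = 3n³ + 5n - 3.
Then g(10) = 3047.

3047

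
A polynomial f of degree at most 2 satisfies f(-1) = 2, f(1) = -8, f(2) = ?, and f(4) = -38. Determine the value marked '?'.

-16

The 3 known points determine the degree-2 polynomial uniquely.
Write f(s) = as^2 + bs + c. Substituting each data point gives a linear system:
  a - b + c = 2
  a + b + c = -8
  16a + 4b + c = -38
Solving the system yields a = -1, b = -5, c = -2.
So f(s) = -s² - 5s - 2.
Then f(2) = -16.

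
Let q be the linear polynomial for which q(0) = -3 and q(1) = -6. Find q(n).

q(n) = -3n - 3

Using the Lagrange interpolation formula with nodes 0, 1:
  L_0(n) = (n - 1) / -1
  L_1(n) = n / 1
Then q(n) = -3·L_0(n) - 6·L_1(n).
Expanding and collecting terms gives q(n) = -3n - 3.
Check: q(1) = -6. ✓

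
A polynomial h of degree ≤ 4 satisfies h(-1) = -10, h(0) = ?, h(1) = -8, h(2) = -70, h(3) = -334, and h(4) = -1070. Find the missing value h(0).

2

The 5 known points determine the degree-4 polynomial uniquely.
Write h(u) = au^4 + bu^3 + cu^2 + du + e. Substituting each data point gives a linear system:
  a - b + c - d + e = -10
  a + b + c + d + e = -8
  16a + 8b + 4c + 2d + e = -70
  81a + 27b + 9c + 3d + e = -334
  256a + 64b + 16c + 4d + e = -1070
Solving the system yields a = -5, b = 5, c = -6, d = -4, e = 2.
So h(u) = -5u^4 + 5u^3 - 6u^2 - 4u + 2.
Then h(0) = 2.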